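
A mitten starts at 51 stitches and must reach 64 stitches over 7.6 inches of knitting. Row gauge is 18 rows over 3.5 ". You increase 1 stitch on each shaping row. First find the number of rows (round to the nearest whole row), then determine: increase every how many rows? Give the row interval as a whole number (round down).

Rows = 7.6 × 5.143 = 39.1 → 39 rows.
Stitches to add: 13 → 13 shaping rows (at 1 st each).
39 / 13 = 3.00 → every 3 rows.

Increase every 3rd row.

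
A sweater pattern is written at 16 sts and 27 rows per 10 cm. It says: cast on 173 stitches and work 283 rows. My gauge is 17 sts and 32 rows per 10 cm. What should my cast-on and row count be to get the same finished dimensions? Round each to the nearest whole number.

Stitches: 173 × 17/16 = 183.81 → 184.
Rows: 283 × 32/27 = 335.41 → 335.

Cast on 184 stitches; work 335 rows.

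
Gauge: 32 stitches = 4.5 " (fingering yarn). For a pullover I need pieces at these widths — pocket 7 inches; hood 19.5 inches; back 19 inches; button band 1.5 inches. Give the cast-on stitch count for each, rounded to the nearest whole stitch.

pocket 50; hood 139; back 135; button band 11.

Rate = 32/4.5 = 7.111 sts per in.
pocket: 7 × 7.111 = 49.78 → 50.
hood: 19.5 × 7.111 = 138.67 → 139.
back: 19 × 7.111 = 135.11 → 135.
button band: 1.5 × 7.111 = 10.67 → 11.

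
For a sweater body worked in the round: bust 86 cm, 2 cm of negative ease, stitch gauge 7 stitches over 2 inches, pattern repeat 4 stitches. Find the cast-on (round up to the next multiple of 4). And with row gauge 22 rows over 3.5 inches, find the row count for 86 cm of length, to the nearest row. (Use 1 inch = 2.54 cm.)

Cast on 116 stitches; work 213 rows.

Finished = 86 − 2 = 84 cm.
84 cm × 1/2.54 = 33.07 inches.
7/2 = 3.5 sts per in; 33.07 × 3.5 = 115.75 sts.
Next multiple of 4 → 116.
86 cm = 33.86 inches; × 6.286 = 212.82 → 213 rows.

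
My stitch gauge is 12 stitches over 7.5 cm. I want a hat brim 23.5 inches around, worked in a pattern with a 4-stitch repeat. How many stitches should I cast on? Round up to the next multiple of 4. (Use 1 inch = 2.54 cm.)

23.5 in = 23.5 × 2.54 = 59.69 cm.
12 / 7.5 = 1.6 sts/cm.
59.69 × 1.6 = 95.50 sts.
→ 96.

96 stitches.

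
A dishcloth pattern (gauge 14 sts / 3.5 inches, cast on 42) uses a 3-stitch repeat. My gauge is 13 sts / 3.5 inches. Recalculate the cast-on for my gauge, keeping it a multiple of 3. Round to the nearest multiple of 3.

CO 39 sts.

42 × 13 / 14 = 39.00.
Nearest multiple of 3: 39.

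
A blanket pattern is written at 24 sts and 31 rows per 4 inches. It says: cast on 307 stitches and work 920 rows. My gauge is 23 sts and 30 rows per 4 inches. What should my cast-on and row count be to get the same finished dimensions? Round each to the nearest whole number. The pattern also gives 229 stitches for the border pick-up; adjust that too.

Cast on 294 stitches; work 890 rows; border pick-up 219 stitches.

Stitches: 307 × 23/24 = 294.21 → 294.
Rows: 920 × 30/31 = 890.32 → 890.
border pick-up: 229 × 23/24 = 219.46 → 219.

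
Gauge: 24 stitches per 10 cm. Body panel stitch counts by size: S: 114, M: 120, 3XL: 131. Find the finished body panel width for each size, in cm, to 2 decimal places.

24/10 = 2.4 sts per cm.
S: 114 / 2.4 = 47.500 → 47.50 cm.
M: 120 / 2.4 = 50.000 → 50.00 cm.
3XL: 131 / 2.4 = 54.583 → 54.58 cm.

S 47.50 cm; M 50.00 cm; 3XL 54.58 cm.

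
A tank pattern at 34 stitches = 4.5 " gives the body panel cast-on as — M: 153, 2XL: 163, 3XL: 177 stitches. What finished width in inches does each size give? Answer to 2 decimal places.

M 20.25 inches; 2XL 21.57 inches; 3XL 23.43 inches.

34/4.5 = 7.556 sts per in.
M: 153 / 7.556 = 20.250 → 20.25 in.
2XL: 163 / 7.556 = 21.574 → 21.57 in.
3XL: 177 / 7.556 = 23.426 → 23.43 in.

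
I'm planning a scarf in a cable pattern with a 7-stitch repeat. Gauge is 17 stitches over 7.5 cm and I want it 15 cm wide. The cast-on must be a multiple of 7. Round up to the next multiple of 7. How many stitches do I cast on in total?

Cast on 35 stitches.

17 / 7.5 = 2.267 sts per cm.
15 × 2.267 = 34.00 sts.
Next multiple of 7: 35.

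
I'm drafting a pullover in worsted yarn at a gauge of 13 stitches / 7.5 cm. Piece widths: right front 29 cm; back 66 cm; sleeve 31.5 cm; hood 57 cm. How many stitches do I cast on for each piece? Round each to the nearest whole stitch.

right front 50; back 114; sleeve 55; hood 99.

Rate = 13/7.5 = 1.733 sts per cm.
right front: 29 × 1.733 = 50.27 → 50.
back: 66 × 1.733 = 114.40 → 114.
sleeve: 31.5 × 1.733 = 54.60 → 55.
hood: 57 × 1.733 = 98.80 → 99.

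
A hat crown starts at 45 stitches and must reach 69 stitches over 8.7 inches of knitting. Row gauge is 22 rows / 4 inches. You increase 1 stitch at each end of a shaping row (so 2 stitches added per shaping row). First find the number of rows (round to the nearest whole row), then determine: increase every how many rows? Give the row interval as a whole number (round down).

Increase every 4th row.

Rows = 8.7 × 5.5 = 47.8 → 48 rows.
Stitches to add: 24 → 12 shaping rows (at 2 st each).
48 / 12 = 4.00 → every 4 rows.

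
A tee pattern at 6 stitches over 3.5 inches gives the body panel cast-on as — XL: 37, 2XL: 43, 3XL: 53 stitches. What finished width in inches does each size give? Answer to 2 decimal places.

6/3.5 = 1.714 sts per in.
XL: 37 / 1.714 = 21.583 → 21.58 in.
2XL: 43 / 1.714 = 25.083 → 25.08 in.
3XL: 53 / 1.714 = 30.917 → 30.92 in.

XL 21.58 inches; 2XL 25.08 inches; 3XL 30.92 inches.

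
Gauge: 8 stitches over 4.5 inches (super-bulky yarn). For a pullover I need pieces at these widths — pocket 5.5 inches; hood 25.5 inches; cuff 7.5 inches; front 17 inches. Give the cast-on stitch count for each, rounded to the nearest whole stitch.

pocket 10; hood 45; cuff 13; front 30.

Rate = 8/4.5 = 1.778 sts per in.
pocket: 5.5 × 1.778 = 9.78 → 10.
hood: 25.5 × 1.778 = 45.33 → 45.
cuff: 7.5 × 1.778 = 13.33 → 13.
front: 17 × 1.778 = 30.22 → 30.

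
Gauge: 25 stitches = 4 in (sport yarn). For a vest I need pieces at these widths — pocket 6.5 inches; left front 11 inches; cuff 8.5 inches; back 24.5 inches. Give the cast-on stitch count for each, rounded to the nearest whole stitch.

pocket 41; left front 69; cuff 53; back 153.

Rate = 25/4 = 6.25 sts per in.
pocket: 6.5 × 6.25 = 40.62 → 41.
left front: 11 × 6.25 = 68.75 → 69.
cuff: 8.5 × 6.25 = 53.12 → 53.
back: 24.5 × 6.25 = 153.12 → 153.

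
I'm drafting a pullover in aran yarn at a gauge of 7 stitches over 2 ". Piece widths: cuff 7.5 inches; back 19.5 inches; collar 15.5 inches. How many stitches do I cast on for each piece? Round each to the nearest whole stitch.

Rate = 7/2 = 3.5 sts per in.
cuff: 7.5 × 3.5 = 26.25 → 26.
back: 19.5 × 3.5 = 68.25 → 68.
collar: 15.5 × 3.5 = 54.25 → 54.

cuff 26; back 68; collar 54.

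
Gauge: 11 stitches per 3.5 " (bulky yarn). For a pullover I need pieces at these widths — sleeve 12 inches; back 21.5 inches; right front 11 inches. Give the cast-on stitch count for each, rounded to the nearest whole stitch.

Rate = 11/3.5 = 3.143 sts per in.
sleeve: 12 × 3.143 = 37.71 → 38.
back: 21.5 × 3.143 = 67.57 → 68.
right front: 11 × 3.143 = 34.57 → 35.

sleeve 38; back 68; right front 35.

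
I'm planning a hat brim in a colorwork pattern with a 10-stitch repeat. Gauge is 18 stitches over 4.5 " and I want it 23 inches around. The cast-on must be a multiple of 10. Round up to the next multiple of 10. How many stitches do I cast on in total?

18 / 4.5 = 4 sts per inch.
23 × 4 = 92.00 sts.
Next multiple of 10: 100.

100 stitches.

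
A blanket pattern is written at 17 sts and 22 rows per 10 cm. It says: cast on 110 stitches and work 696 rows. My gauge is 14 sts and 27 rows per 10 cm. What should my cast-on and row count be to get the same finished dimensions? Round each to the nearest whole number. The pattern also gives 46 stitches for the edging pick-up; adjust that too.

Stitches: 110 × 14/17 = 90.59 → 91.
Rows: 696 × 27/22 = 854.18 → 854.
edging pick-up: 46 × 14/17 = 37.88 → 38.

Cast on 91 stitches; work 854 rows; edging pick-up 38 stitches.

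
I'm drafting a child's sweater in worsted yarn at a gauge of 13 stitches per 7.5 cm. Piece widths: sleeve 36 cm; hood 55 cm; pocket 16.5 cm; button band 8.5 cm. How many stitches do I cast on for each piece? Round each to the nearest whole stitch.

Rate = 13/7.5 = 1.733 sts per cm.
sleeve: 36 × 1.733 = 62.40 → 62.
hood: 55 × 1.733 = 95.33 → 95.
pocket: 16.5 × 1.733 = 28.60 → 29.
button band: 8.5 × 1.733 = 14.73 → 15.

sleeve 62; hood 95; pocket 29; button band 15.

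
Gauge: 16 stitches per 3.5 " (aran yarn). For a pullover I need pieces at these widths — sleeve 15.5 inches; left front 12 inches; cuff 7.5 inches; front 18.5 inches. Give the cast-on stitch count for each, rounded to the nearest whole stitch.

sleeve 71; left front 55; cuff 34; front 85.

Rate = 16/3.5 = 4.571 sts per in.
sleeve: 15.5 × 4.571 = 70.86 → 71.
left front: 12 × 4.571 = 54.86 → 55.
cuff: 7.5 × 4.571 = 34.29 → 34.
front: 18.5 × 4.571 = 84.57 → 85.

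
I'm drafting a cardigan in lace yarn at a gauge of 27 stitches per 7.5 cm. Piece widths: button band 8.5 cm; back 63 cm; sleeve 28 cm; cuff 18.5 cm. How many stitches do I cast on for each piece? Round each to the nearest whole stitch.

button band 31; back 227; sleeve 101; cuff 67.

Rate = 27/7.5 = 3.6 sts per cm.
button band: 8.5 × 3.6 = 30.60 → 31.
back: 63 × 3.6 = 226.80 → 227.
sleeve: 28 × 3.6 = 100.80 → 101.
cuff: 18.5 × 3.6 = 66.60 → 67.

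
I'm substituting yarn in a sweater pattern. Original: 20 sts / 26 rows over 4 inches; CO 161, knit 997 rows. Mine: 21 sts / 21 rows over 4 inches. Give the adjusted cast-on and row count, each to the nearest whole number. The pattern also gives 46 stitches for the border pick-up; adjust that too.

Cast on 169 stitches; work 805 rows; border pick-up 48 stitches.

Stitches: 161 × 21/20 = 169.05 → 169.
Rows: 997 × 21/26 = 805.27 → 805.
border pick-up: 46 × 21/20 = 48.30 → 48.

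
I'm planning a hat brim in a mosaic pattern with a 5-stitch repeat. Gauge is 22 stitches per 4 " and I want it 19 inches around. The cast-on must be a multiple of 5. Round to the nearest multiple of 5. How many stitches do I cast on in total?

Cast on 105 stitches.

22 / 4 = 5.5 sts per inch.
19 × 5.5 = 104.50 sts.
Nearest multiple of 5: 105.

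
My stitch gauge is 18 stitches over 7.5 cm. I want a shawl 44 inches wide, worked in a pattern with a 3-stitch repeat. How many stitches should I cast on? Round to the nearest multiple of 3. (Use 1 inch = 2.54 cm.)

44 in = 44 × 2.54 = 111.76 cm.
18 / 7.5 = 2.4 sts/cm.
111.76 × 2.4 = 268.22 sts.
→ 267.

Cast on 267 stitches.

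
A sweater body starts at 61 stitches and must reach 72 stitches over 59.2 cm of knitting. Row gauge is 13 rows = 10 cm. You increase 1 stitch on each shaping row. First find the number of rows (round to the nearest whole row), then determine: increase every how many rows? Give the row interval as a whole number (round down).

Increase every 7th row.

Rows = 59.2 × 1.3 = 77.0 → 77 rows.
Stitches to add: 11 → 11 shaping rows (at 1 st each).
77 / 11 = 7.00 → every 7 rows.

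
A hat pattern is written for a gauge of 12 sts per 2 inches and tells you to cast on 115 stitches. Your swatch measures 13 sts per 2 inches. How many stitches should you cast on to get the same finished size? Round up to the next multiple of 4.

Cast on 128 stitches.

Scale factor = 13 / 12 = 1.083.
115 × 13 / 12 = 124.58 sts.
→ 128 sts.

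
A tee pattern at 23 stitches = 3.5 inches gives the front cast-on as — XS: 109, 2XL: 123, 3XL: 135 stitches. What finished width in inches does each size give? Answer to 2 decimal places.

23/3.5 = 6.571 sts per in.
XS: 109 / 6.571 = 16.587 → 16.59 in.
2XL: 123 / 6.571 = 18.717 → 18.72 in.
3XL: 135 / 6.571 = 20.543 → 20.54 in.

XS 16.59 inches; 2XL 18.72 inches; 3XL 20.54 inches.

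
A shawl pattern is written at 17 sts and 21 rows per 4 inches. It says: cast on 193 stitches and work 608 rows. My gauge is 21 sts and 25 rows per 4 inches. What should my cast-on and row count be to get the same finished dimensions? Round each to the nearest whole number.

Cast on 238 stitches; work 724 rows.

Stitches: 193 × 21/17 = 238.41 → 238.
Rows: 608 × 25/21 = 723.81 → 724.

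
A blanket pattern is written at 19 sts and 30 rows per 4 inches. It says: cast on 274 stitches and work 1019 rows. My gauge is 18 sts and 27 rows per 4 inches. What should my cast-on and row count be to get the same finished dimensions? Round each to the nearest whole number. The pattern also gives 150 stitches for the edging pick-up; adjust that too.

Cast on 260 stitches; work 917 rows; edging pick-up 142 stitches.

Stitches: 274 × 18/19 = 259.58 → 260.
Rows: 1019 × 27/30 = 917.10 → 917.
edging pick-up: 150 × 18/19 = 142.11 → 142.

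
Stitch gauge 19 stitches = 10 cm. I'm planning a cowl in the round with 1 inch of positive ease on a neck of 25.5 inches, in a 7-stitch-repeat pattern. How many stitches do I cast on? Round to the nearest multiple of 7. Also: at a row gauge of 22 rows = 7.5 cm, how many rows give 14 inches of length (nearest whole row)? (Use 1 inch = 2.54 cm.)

Finished = 25.5 + 1 = 26.5 inches.
26.5 inches × 2.54 = 67.31 cm.
19/10 = 1.9 sts per cm; 67.31 × 1.9 = 127.89 sts.
Nearest multiple of 7 → 126.
14 inches = 35.56 cm; × 2.933 = 104.31 → 104 rows.

Cast on 126 stitches; work 104 rows.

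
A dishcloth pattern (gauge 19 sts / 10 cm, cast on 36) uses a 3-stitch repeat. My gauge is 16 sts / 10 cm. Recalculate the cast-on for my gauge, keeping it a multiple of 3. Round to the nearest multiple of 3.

36 × 16 / 19 = 30.32.
Nearest multiple of 3: 30.

CO 30 sts.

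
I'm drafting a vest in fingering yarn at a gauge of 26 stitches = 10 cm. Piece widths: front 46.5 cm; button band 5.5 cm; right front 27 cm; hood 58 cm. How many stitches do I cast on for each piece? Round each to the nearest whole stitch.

Rate = 26/10 = 2.6 sts per cm.
front: 46.5 × 2.6 = 120.90 → 121.
button band: 5.5 × 2.6 = 14.30 → 14.
right front: 27 × 2.6 = 70.20 → 70.
hood: 58 × 2.6 = 150.80 → 151.

front 121; button band 14; right front 70; hood 151.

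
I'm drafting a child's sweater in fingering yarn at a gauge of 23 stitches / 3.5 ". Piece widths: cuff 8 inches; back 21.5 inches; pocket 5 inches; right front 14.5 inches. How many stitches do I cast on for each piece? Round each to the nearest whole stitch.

cuff 53; back 141; pocket 33; right front 95.

Rate = 23/3.5 = 6.571 sts per in.
cuff: 8 × 6.571 = 52.57 → 53.
back: 21.5 × 6.571 = 141.29 → 141.
pocket: 5 × 6.571 = 32.86 → 33.
right front: 14.5 × 6.571 = 95.29 → 95.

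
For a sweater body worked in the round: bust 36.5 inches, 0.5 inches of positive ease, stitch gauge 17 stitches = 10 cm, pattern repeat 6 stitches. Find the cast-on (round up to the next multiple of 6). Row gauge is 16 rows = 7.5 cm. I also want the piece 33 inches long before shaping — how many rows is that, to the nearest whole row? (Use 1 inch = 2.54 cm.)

Finished = 36.5 + 0.5 = 37 inches.
37 inches × 2.54 = 93.98 cm.
17/10 = 1.7 sts per cm; 93.98 × 1.7 = 159.77 sts.
Next multiple of 6 → 162.
33 inches = 83.82 cm; × 2.133 = 178.82 → 179 rows.

Cast on 162 stitches; work 179 rows.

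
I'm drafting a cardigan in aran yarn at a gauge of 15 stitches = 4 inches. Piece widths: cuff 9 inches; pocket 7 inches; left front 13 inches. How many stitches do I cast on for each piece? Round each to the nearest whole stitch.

cuff 34; pocket 26; left front 49.

Rate = 15/4 = 3.75 sts per in.
cuff: 9 × 3.75 = 33.75 → 34.
pocket: 7 × 3.75 = 26.25 → 26.
left front: 13 × 3.75 = 48.75 → 49.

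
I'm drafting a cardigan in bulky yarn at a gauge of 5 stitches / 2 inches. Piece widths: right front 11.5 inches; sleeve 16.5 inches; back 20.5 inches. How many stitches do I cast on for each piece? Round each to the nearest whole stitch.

right front 29; sleeve 41; back 51.

Rate = 5/2 = 2.5 sts per in.
right front: 11.5 × 2.5 = 28.75 → 29.
sleeve: 16.5 × 2.5 = 41.25 → 41.
back: 20.5 × 2.5 = 51.25 → 51.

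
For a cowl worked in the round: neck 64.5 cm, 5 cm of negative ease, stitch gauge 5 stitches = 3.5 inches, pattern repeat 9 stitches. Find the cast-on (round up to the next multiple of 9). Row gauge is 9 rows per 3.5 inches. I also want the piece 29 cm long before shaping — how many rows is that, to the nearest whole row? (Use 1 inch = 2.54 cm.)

Finished = 64.5 − 5 = 59.5 cm.
59.5 cm × 1/2.54 = 23.43 inches.
5/3.5 = 1.429 sts per in; 23.43 × 1.429 = 33.46 sts.
Next multiple of 9 → 36.
29 cm = 11.42 inches; × 2.571 = 29.36 → 29 rows.

Cast on 36 stitches; work 29 rows.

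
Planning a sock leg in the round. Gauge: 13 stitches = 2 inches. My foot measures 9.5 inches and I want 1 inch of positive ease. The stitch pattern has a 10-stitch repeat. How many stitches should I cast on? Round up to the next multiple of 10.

70 stitches.

Finished = 9.5 + 1 = 10.5 inches.
13 / 2 = 6.5 sts/in.
10.5 × 6.5 = 68.25 sts.
Next multiple of 10: 70.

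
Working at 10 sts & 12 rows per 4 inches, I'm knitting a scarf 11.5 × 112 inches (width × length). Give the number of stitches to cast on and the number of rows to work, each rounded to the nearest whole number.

Cast on 29 stitches and work 336 rows.

Stitch gauge = 10/4 = 2.5 sts/in; 11.5 × 2.5 = 28.75 → 29 sts.
Row gauge = 12/4 = 3 rows/in; 112 × 3 = 336.00 → 336 rows.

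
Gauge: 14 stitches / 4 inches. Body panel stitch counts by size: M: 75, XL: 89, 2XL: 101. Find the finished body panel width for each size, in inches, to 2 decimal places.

M 21.43 inches; XL 25.43 inches; 2XL 28.86 inches.

14/4 = 3.5 sts per in.
M: 75 / 3.5 = 21.429 → 21.43 in.
XL: 89 / 3.5 = 25.429 → 25.43 in.
2XL: 101 / 3.5 = 28.857 → 28.86 in.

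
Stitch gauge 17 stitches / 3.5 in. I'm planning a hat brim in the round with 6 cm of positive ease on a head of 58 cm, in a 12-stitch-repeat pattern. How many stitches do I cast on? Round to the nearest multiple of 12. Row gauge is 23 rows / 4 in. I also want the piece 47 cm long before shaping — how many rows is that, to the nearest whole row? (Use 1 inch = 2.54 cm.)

Cast on 120 stitches; work 106 rows.

Finished = 58 + 6 = 64 cm.
64 cm × 1/2.54 = 25.20 inches.
17/3.5 = 4.857 sts per in; 25.20 × 4.857 = 122.38 sts.
Nearest multiple of 12 → 120.
47 cm = 18.50 inches; × 5.75 = 106.40 → 106 rows.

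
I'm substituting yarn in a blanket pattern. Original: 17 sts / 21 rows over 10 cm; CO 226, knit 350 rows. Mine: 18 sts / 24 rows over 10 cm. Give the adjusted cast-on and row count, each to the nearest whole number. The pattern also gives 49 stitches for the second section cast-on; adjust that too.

Stitches: 226 × 18/17 = 239.29 → 239.
Rows: 350 × 24/21 = 400.00 → 400.
second section cast-on: 49 × 18/17 = 51.88 → 52.

Cast on 239 stitches; work 400 rows; second section cast-on 52 stitches.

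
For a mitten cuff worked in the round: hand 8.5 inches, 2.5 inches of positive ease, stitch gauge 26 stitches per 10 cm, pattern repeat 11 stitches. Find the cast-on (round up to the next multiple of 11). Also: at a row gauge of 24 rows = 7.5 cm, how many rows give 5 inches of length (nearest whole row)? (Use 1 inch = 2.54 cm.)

Cast on 77 stitches; work 41 rows.

Finished = 8.5 + 2.5 = 11 inches.
11 inches × 2.54 = 27.94 cm.
26/10 = 2.6 sts per cm; 27.94 × 2.6 = 72.64 sts.
Next multiple of 11 → 77.
5 inches = 12.70 cm; × 3.2 = 40.64 → 41 rows.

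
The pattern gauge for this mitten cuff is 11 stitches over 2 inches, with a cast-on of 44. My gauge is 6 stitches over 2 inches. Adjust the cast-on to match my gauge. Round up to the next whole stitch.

CO 24 sts.

Scale factor = 6 / 11 = 0.545.
44 × 6 / 11 = 24.00 sts.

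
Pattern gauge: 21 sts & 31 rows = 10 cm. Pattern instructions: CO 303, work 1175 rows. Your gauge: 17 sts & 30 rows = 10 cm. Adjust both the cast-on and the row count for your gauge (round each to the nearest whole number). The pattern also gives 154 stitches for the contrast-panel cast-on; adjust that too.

Stitches: 303 × 17/21 = 245.29 → 245.
Rows: 1175 × 30/31 = 1137.10 → 1137.
contrast-panel cast-on: 154 × 17/21 = 124.67 → 125.

Cast on 245 stitches; work 1137 rows; contrast-panel cast-on 125 stitches.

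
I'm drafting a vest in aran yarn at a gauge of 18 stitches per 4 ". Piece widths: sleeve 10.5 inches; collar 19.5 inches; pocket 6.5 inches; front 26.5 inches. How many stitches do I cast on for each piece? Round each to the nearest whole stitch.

sleeve 47; collar 88; pocket 29; front 119.

Rate = 18/4 = 4.5 sts per in.
sleeve: 10.5 × 4.5 = 47.25 → 47.
collar: 19.5 × 4.5 = 87.75 → 88.
pocket: 6.5 × 4.5 = 29.25 → 29.
front: 26.5 × 4.5 = 119.25 → 119.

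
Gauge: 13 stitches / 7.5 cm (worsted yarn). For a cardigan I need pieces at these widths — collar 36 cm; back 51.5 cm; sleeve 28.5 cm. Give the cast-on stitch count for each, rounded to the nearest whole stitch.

Rate = 13/7.5 = 1.733 sts per cm.
collar: 36 × 1.733 = 62.40 → 62.
back: 51.5 × 1.733 = 89.27 → 89.
sleeve: 28.5 × 1.733 = 49.40 → 49.

collar 62; back 89; sleeve 49.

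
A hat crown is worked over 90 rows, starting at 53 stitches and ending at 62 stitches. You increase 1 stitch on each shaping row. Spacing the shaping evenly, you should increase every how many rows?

Stitches to add: |62 − 53| = 9.
Shaping rows needed: 9 / 1 = 9.
90 rows / 9 = every 10 rows.

Increase every 10th row.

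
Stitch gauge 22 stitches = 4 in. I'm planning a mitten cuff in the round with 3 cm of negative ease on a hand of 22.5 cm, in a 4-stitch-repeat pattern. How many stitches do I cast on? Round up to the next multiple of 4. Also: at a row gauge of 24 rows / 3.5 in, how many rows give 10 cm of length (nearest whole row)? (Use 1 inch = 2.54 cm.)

Finished = 22.5 − 3 = 19.5 cm.
19.5 cm × 1/2.54 = 7.68 inches.
22/4 = 5.5 sts per in; 7.68 × 5.5 = 42.22 sts.
Next multiple of 4 → 44.
10 cm = 3.94 inches; × 6.857 = 27.00 → 27 rows.

Cast on 44 stitches; work 27 rows.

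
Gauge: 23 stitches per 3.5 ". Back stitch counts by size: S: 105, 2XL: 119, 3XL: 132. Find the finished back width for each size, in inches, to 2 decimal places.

23/3.5 = 6.571 sts per in.
S: 105 / 6.571 = 15.978 → 15.98 in.
2XL: 119 / 6.571 = 18.109 → 18.11 in.
3XL: 132 / 6.571 = 20.087 → 20.09 in.

S 15.98 inches; 2XL 18.11 inches; 3XL 20.09 inches.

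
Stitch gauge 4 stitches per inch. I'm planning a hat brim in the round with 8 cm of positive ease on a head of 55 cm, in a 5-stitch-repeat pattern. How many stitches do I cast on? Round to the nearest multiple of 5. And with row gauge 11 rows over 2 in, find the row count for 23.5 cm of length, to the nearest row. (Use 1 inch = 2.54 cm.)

Cast on 100 stitches; work 51 rows.

Finished = 55 + 8 = 63 cm.
63 cm × 1/2.54 = 24.80 inches.
4/1 = 4 sts per in; 24.80 × 4 = 99.21 sts.
Nearest multiple of 5 → 100.
23.5 cm = 9.25 inches; × 5.5 = 50.89 → 51 rows.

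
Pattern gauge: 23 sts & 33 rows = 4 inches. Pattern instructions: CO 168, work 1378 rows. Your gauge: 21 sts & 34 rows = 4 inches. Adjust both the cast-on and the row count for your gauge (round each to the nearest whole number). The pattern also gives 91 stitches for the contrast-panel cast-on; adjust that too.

Cast on 153 stitches; work 1420 rows; contrast-panel cast-on 83 stitches.

Stitches: 168 × 21/23 = 153.39 → 153.
Rows: 1378 × 34/33 = 1419.76 → 1420.
contrast-panel cast-on: 91 × 21/23 = 83.09 → 83.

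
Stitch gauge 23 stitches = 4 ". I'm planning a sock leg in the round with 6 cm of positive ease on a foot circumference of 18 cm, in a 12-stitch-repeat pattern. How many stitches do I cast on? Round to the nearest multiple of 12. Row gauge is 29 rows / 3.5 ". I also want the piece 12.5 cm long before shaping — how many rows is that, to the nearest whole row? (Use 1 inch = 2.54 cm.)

Finished = 18 + 6 = 24 cm.
24 cm × 1/2.54 = 9.45 inches.
23/4 = 5.75 sts per in; 9.45 × 5.75 = 54.33 sts.
Nearest multiple of 12 → 60.
12.5 cm = 4.92 inches; × 8.286 = 40.78 → 41 rows.

Cast on 60 stitches; work 41 rows.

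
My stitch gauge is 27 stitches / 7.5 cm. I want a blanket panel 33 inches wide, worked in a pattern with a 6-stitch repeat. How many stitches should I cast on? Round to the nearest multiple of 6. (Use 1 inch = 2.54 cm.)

Cast on 300 stitches.

33 in = 33 × 2.54 = 83.82 cm.
27 / 7.5 = 3.6 sts/cm.
83.82 × 3.6 = 301.75 sts.
→ 300.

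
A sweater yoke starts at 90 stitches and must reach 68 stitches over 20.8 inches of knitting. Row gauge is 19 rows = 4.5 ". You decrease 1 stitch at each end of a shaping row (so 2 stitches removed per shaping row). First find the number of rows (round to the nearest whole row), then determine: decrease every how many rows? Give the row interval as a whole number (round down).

Rows = 20.8 × 4.222 = 87.8 → 88 rows.
Stitches to remove: 22 → 11 shaping rows (at 2 st each).
88 / 11 = 8.00 → every 8 rows.

Decrease every 8th row.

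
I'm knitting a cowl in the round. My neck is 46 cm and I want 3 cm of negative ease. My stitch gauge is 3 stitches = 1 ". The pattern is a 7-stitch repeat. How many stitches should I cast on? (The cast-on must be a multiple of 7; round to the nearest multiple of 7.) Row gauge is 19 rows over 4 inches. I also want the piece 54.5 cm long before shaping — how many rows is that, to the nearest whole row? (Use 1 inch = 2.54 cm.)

Finished = 46 − 3 = 43 cm.
43 cm × 1/2.54 = 16.93 inches.
3/1 = 3 sts per in; 16.93 × 3 = 50.79 sts.
Nearest multiple of 7 → 49.
54.5 cm = 21.46 inches; × 4.75 = 101.92 → 102 rows.

Cast on 49 stitches; work 102 rows.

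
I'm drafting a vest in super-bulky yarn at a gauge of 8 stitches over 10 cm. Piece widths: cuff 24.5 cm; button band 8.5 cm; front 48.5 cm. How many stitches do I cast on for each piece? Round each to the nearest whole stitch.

Rate = 8/10 = 0.8 sts per cm.
cuff: 24.5 × 0.8 = 19.60 → 20.
button band: 8.5 × 0.8 = 6.80 → 7.
front: 48.5 × 0.8 = 38.80 → 39.

cuff 20; button band 7; front 39.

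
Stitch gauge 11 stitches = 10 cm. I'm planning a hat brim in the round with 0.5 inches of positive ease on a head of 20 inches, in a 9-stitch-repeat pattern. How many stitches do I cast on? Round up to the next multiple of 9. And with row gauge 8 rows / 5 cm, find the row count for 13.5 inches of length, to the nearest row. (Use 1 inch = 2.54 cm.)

Cast on 63 stitches; work 55 rows.

Finished = 20 + 0.5 = 20.5 inches.
20.5 inches × 2.54 = 52.07 cm.
11/10 = 1.1 sts per cm; 52.07 × 1.1 = 57.28 sts.
Next multiple of 9 → 63.
13.5 inches = 34.29 cm; × 1.6 = 54.86 → 55 rows.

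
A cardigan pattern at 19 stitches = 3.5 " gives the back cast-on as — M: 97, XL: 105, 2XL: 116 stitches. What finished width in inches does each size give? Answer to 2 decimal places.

19/3.5 = 5.429 sts per in.
M: 97 / 5.429 = 17.868 → 17.87 in.
XL: 105 / 5.429 = 19.342 → 19.34 in.
2XL: 116 / 5.429 = 21.368 → 21.37 in.

M 17.87 inches; XL 19.34 inches; 2XL 21.37 inches.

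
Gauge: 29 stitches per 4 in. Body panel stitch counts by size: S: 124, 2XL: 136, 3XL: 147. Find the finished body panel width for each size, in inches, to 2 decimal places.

S 17.10 inches; 2XL 18.76 inches; 3XL 20.28 inches.

29/4 = 7.25 sts per in.
S: 124 / 7.25 = 17.103 → 17.10 in.
2XL: 136 / 7.25 = 18.759 → 18.76 in.
3XL: 147 / 7.25 = 20.276 → 20.28 in.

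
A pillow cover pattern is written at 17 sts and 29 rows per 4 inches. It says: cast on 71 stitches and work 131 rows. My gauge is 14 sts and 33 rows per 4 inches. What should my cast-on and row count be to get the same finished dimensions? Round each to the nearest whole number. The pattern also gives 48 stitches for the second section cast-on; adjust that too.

Cast on 58 stitches; work 149 rows; second section cast-on 40 stitches.

Stitches: 71 × 14/17 = 58.47 → 58.
Rows: 131 × 33/29 = 149.07 → 149.
second section cast-on: 48 × 14/17 = 39.53 → 40.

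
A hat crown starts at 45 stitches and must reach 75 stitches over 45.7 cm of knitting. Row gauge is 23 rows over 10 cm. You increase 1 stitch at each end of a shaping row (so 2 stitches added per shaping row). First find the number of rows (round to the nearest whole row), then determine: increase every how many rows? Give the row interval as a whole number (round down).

Rows = 45.7 × 2.3 = 105.1 → 105 rows.
Stitches to add: 30 → 15 shaping rows (at 2 st each).
105 / 15 = 7.00 → every 7 rows.

Increase every 7th row.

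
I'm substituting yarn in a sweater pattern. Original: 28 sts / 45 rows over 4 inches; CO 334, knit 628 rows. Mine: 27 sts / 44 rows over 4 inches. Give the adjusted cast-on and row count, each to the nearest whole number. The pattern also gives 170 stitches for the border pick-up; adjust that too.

Stitches: 334 × 27/28 = 322.07 → 322.
Rows: 628 × 44/45 = 614.04 → 614.
border pick-up: 170 × 27/28 = 163.93 → 164.

Cast on 322 stitches; work 614 rows; border pick-up 164 stitches.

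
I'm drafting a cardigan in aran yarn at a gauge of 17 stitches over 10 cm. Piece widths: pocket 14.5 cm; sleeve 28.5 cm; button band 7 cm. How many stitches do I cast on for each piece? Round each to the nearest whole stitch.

pocket 25; sleeve 48; button band 12.

Rate = 17/10 = 1.7 sts per cm.
pocket: 14.5 × 1.7 = 24.65 → 25.
sleeve: 28.5 × 1.7 = 48.45 → 48.
button band: 7 × 1.7 = 11.90 → 12.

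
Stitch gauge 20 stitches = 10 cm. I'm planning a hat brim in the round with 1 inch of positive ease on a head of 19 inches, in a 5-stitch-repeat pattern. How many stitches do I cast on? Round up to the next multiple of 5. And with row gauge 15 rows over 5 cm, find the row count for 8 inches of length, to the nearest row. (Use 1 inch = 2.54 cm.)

Cast on 105 stitches; work 61 rows.

Finished = 19 + 1 = 20 inches.
20 inches × 2.54 = 50.80 cm.
20/10 = 2 sts per cm; 50.80 × 2 = 101.60 sts.
Next multiple of 5 → 105.
8 inches = 20.32 cm; × 3 = 60.96 → 61 rows.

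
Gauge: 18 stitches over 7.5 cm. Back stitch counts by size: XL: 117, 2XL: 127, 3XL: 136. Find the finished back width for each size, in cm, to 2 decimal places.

18/7.5 = 2.4 sts per cm.
XL: 117 / 2.4 = 48.750 → 48.75 cm.
2XL: 127 / 2.4 = 52.917 → 52.92 cm.
3XL: 136 / 2.4 = 56.667 → 56.67 cm.

XL 48.75 cm; 2XL 52.92 cm; 3XL 56.67 cm.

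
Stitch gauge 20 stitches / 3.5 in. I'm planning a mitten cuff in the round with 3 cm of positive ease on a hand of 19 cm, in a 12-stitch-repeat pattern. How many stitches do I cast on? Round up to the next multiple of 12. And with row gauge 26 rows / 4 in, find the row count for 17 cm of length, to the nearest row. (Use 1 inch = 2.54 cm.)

Finished = 19 + 3 = 22 cm.
22 cm × 1/2.54 = 8.66 inches.
20/3.5 = 5.714 sts per in; 8.66 × 5.714 = 49.49 sts.
Next multiple of 12 → 60.
17 cm = 6.69 inches; × 6.5 = 43.50 → 44 rows.

Cast on 60 stitches; work 44 rows.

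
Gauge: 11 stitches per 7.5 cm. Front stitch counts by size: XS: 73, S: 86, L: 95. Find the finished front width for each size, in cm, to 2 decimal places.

XS 49.77 cm; S 58.64 cm; L 64.77 cm.

11/7.5 = 1.467 sts per cm.
XS: 73 / 1.467 = 49.773 → 49.77 cm.
S: 86 / 1.467 = 58.636 → 58.64 cm.
L: 95 / 1.467 = 64.773 → 64.77 cm.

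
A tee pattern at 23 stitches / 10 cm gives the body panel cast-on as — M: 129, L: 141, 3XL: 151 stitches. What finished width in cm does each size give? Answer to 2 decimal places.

23/10 = 2.3 sts per cm.
M: 129 / 2.3 = 56.087 → 56.09 cm.
L: 141 / 2.3 = 61.304 → 61.30 cm.
3XL: 151 / 2.3 = 65.652 → 65.65 cm.

M 56.09 cm; L 61.30 cm; 3XL 65.65 cm.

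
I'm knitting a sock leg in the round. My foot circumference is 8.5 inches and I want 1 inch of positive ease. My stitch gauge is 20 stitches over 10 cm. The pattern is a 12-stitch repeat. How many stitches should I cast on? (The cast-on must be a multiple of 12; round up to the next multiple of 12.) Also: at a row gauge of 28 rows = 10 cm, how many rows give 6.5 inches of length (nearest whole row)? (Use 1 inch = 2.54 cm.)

Finished = 8.5 + 1 = 9.5 inches.
9.5 inches × 2.54 = 24.13 cm.
20/10 = 2 sts per cm; 24.13 × 2 = 48.26 sts.
Next multiple of 12 → 60.
6.5 inches = 16.51 cm; × 2.8 = 46.23 → 46 rows.

Cast on 60 stitches; work 46 rows.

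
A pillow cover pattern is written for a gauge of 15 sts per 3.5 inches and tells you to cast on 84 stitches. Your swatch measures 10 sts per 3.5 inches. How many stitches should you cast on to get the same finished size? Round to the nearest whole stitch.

Scale factor = 10 / 15 = 0.667.
84 × 10 / 15 = 56.00 sts.

CO 56 sts.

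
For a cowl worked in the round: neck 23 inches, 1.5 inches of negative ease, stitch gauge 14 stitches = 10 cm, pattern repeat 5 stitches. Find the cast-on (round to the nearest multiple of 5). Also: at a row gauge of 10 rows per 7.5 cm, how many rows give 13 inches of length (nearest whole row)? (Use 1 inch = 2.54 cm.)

Cast on 75 stitches; work 44 rows.

Finished = 23 − 1.5 = 21.5 inches.
21.5 inches × 2.54 = 54.61 cm.
14/10 = 1.4 sts per cm; 54.61 × 1.4 = 76.45 sts.
Nearest multiple of 5 → 75.
13 inches = 33.02 cm; × 1.333 = 44.03 → 44 rows.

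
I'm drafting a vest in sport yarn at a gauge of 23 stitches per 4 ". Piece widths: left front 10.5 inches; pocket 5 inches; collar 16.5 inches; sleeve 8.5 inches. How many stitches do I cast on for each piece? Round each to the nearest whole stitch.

left front 60; pocket 29; collar 95; sleeve 49.

Rate = 23/4 = 5.75 sts per in.
left front: 10.5 × 5.75 = 60.38 → 60.
pocket: 5 × 5.75 = 28.75 → 29.
collar: 16.5 × 5.75 = 94.88 → 95.
sleeve: 8.5 × 5.75 = 48.88 → 49.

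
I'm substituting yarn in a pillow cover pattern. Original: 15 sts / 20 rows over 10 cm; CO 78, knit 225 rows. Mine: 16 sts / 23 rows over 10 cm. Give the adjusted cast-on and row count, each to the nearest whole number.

Stitches: 78 × 16/15 = 83.20 → 83.
Rows: 225 × 23/20 = 258.75 → 259.

Cast on 83 stitches; work 259 rows.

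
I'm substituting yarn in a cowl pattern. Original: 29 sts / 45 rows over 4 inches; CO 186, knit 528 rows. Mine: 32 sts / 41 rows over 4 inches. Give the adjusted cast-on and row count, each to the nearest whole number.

Cast on 205 stitches; work 481 rows.

Stitches: 186 × 32/29 = 205.24 → 205.
Rows: 528 × 41/45 = 481.07 → 481.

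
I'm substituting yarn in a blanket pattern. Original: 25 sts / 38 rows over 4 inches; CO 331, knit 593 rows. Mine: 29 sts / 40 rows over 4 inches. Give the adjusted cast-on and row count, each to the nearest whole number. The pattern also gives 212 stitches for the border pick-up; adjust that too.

Stitches: 331 × 29/25 = 383.96 → 384.
Rows: 593 × 40/38 = 624.21 → 624.
border pick-up: 212 × 29/25 = 245.92 → 246.

Cast on 384 stitches; work 624 rows; border pick-up 246 stitches.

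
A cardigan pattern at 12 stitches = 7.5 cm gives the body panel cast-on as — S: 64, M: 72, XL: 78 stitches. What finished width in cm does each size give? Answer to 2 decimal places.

12/7.5 = 1.6 sts per cm.
S: 64 / 1.6 = 40.000 → 40.00 cm.
M: 72 / 1.6 = 45.000 → 45.00 cm.
XL: 78 / 1.6 = 48.750 → 48.75 cm.

S 40.00 cm; M 45.00 cm; XL 48.75 cm.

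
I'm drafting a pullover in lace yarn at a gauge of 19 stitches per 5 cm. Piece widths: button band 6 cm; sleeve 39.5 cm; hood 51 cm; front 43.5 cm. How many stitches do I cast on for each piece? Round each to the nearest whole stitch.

button band 23; sleeve 150; hood 194; front 165.

Rate = 19/5 = 3.8 sts per cm.
button band: 6 × 3.8 = 22.80 → 23.
sleeve: 39.5 × 3.8 = 150.10 → 150.
hood: 51 × 3.8 = 193.80 → 194.
front: 43.5 × 3.8 = 165.30 → 165.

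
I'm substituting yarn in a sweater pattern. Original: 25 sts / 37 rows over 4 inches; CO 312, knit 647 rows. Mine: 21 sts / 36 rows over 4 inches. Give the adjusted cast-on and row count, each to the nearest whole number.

Stitches: 312 × 21/25 = 262.08 → 262.
Rows: 647 × 36/37 = 629.51 → 630.

Cast on 262 stitches; work 630 rows.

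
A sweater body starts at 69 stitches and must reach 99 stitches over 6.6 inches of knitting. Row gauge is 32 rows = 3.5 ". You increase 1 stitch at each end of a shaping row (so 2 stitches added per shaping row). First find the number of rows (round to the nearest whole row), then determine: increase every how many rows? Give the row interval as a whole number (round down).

Rows = 6.6 × 9.143 = 60.3 → 60 rows.
Stitches to add: 30 → 15 shaping rows (at 2 st each).
60 / 15 = 4.00 → every 4 rows.

Increase every 4th row.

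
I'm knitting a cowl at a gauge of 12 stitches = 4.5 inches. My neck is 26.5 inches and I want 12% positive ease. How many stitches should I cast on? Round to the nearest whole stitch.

CO 79 sts.

Finished = 26.5 × 1.12 = 29.68 in.
12 / 4.5 = 2.667 sts per inch.
29.68 × 2.667 = 79.15 sts.
→ 79 sts.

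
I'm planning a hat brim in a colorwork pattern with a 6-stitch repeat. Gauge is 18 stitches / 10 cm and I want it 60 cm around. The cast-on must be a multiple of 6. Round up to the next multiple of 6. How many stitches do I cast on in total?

108 stitches.

18 / 10 = 1.8 sts per cm.
60 × 1.8 = 108.00 sts.
Next multiple of 6: 108.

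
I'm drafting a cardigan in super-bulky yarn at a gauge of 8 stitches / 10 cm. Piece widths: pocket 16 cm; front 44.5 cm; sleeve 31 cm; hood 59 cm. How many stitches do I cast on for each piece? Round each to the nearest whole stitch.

pocket 13; front 36; sleeve 25; hood 47.

Rate = 8/10 = 0.8 sts per cm.
pocket: 16 × 0.8 = 12.80 → 13.
front: 44.5 × 0.8 = 35.60 → 36.
sleeve: 31 × 0.8 = 24.80 → 25.
hood: 59 × 0.8 = 47.20 → 47.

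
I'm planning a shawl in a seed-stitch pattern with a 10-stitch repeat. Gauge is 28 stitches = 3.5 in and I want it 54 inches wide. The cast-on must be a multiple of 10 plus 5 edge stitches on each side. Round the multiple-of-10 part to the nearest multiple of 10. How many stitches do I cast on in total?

28 / 3.5 = 8 sts per inch.
54 × 8 = 432.00 sts.
Less 10 edge sts → 422.00 for the repeat.
Nearest multiple of 10: 420.
Add back 10 edge sts → 430.

CO 430 sts.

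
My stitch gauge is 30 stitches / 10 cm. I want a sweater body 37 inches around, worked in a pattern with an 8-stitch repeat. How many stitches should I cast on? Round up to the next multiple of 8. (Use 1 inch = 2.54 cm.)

37 in = 37 × 2.54 = 93.98 cm.
30 / 10 = 3 sts/cm.
93.98 × 3 = 281.94 sts.
→ 288.

Cast on 288 stitches.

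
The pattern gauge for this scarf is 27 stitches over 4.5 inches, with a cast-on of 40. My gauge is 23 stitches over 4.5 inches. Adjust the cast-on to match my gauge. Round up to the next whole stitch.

Scale factor = 23 / 27 = 0.852.
40 × 23 / 27 = 34.07 sts.
→ 35 sts.

35 stitches.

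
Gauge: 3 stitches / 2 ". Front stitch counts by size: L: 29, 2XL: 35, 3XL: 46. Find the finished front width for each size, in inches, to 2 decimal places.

L 19.33 inches; 2XL 23.33 inches; 3XL 30.67 inches.

3/2 = 1.5 sts per in.
L: 29 / 1.5 = 19.333 → 19.33 in.
2XL: 35 / 1.5 = 23.333 → 23.33 in.
3XL: 46 / 1.5 = 30.667 → 30.67 in.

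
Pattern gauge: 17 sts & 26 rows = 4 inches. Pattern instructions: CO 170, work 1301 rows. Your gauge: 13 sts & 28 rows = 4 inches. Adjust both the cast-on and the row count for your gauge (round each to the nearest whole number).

Stitches: 170 × 13/17 = 130.00 → 130.
Rows: 1301 × 28/26 = 1401.08 → 1401.

Cast on 130 stitches; work 1401 rows.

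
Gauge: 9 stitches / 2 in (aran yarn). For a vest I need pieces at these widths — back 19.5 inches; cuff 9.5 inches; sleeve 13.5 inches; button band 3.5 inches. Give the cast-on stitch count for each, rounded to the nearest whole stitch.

back 88; cuff 43; sleeve 61; button band 16.

Rate = 9/2 = 4.5 sts per in.
back: 19.5 × 4.5 = 87.75 → 88.
cuff: 9.5 × 4.5 = 42.75 → 43.
sleeve: 13.5 × 4.5 = 60.75 → 61.
button band: 3.5 × 4.5 = 15.75 → 16.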